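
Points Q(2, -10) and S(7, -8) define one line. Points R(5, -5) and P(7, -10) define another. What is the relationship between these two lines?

Slope of line 1: m1 = (-8 - -10)/(7 - 2) = 2/5 = 2/5
Slope of line 2: m2 = (-10 - -5)/(7 - 5) = -5/2 = -5/2
Two lines are perpendicular when the product of their slopes is -1 (negative reciprocals).
m1 * m2 = (2/5) * (-5/2) = -1, confirming perpendicularity.

Perpendicular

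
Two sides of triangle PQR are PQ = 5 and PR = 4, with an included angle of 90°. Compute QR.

By the law of cosines: QR^2 = PQ^2 + PR^2 - 2*PQ*PR*cos(P)
QR^2 = 5^2 + 4^2 - 2*5*4*cos(90°)
QR^2 = 25 + 16 - 40*(0)
QR^2 = 41
QR = sqrt(41)

sqrt(41)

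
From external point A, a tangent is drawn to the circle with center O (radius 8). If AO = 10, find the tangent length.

The tangent, radius, and line from the external point to the center form a right triangle.
The right angle is where the tangent meets the radius.
By the Pythagorean theorem: tangent² + 8² = 10²
tangent² = 100 - 64 = 36
tangent = 6

6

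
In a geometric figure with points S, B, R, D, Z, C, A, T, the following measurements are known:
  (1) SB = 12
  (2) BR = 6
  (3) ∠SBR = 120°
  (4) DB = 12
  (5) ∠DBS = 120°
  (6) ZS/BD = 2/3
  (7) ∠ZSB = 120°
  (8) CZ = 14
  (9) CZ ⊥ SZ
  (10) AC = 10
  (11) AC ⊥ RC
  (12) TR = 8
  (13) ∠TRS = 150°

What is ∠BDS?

Step 1: By the law of cosines on triangle DBS: DS² = 12² + 12² − 2·12·12·cos(120°) = 432, so DS = 12·√3.
Step 2: By the inverse law of cosines on triangle BDS: cos(∠BDS) = (12² + (12·√3)² − 12²) / (2·12·12·√3) = 432/498.83 = 0.866, so ∠BDS = 30°.

Therefore, the measure of angle ∠BDS = 30°.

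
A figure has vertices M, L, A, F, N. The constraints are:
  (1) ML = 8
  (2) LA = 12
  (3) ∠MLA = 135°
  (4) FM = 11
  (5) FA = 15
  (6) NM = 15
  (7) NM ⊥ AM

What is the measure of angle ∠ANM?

Step 1: By the law of cosines on triangle ALM: AM² = 12² + 8² − 2·12·8·cos(135°) = 343.76, so AM ≈ 18.54.
Step 2: By the law of cosines on triangle NMA: NA² = 15² + 18.54² − 2·15·18.54·cos(90°) = 568.76, so NA ≈ 23.85.
Step 3: By the inverse law of cosines on triangle ANM: cos(∠ANM) = (23.85² + 15² − 18.54²) / (2·23.85·15) = 450/715.46 = 0.629, so ∠ANM = 51.03°.

Therefore, the measure of angle ∠ANM = 51.03°.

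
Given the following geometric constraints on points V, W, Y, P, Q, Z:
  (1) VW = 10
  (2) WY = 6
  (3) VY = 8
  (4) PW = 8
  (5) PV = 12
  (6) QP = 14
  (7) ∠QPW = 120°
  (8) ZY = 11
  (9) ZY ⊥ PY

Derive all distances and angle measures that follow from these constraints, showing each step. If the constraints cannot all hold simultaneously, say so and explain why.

The constraints are consistent.

Step 1: From WP = 8, PQ = 14, and ∠WPQ = 120°, by the law of cosines:
  WQ² = WP² + PQ² - 2·WP·PQ·cos(120°) = 64 + 196 + 112 = 372
  WQ = 2·√93

Step 2: From VP = 12, VW = 10, PW = 8, by the inverse law of cosines:
  cos(∠PVW) = (VP² + VW² - PW²) / (2·VP·VW)
  ∠PVW = 41.41°

Step 3: From VW = 10, VY = 8, WY = 6, by the inverse law of cosines:
  cos(∠WVY) = (VW² + VY² - WY²) / (2·VW·VY)
  ∠WVY = 36.87°

Step 4: From WP = 8, WV = 10, PV = 12, by the inverse law of cosines:
  cos(∠PWV) = (WP² + WV² - PV²) / (2·WP·WV)
  ∠PWV = 82.82°

Step 5: From WV = 10, WY = 6, VY = 8, by the inverse law of cosines:
  cos(∠VWY) = (WV² + WY² - VY²) / (2·WV·WY)
  ∠VWY = 53.13°

Step 6: From YV = 8, YW = 6, VW = 10, by the inverse law of cosines:
  cos(∠VYW) = (YV² + YW² - VW²) / (2·YV·YW)
  ∠VYW = 90°

Step 7: From PV = 12, PW = 8, VW = 10, by the inverse law of cosines:
  cos(∠VPW) = (PV² + PW² - VW²) / (2·PV·PW)
  ∠VPW = 55.77°

Step 8: From WP = 8, WQ = 2·√93, PQ = 14, by the inverse law of cosines:
  cos(∠PWQ) = (WP² + WQ² - PQ²) / (2·WP·WQ)
  ∠PWQ = 38.95°

Step 9: From QP = 14, QW = 2·√93, PW = 8, by the inverse law of cosines:
  cos(∠PQW) = (QP² + QW² - PW²) / (2·QP·QW)
  ∠PQW = 21.05°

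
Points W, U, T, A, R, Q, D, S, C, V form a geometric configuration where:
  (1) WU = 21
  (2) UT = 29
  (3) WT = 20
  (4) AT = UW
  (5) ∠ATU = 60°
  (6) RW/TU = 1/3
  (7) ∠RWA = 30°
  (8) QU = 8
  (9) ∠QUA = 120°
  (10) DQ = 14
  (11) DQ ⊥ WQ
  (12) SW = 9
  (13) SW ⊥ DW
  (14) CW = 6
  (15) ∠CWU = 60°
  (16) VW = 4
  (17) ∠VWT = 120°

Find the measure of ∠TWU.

Step 1: By the inverse law of cosines on triangle TWU: cos(∠TWU) = (20² + 21² − 29²) / (2·20·21) = 0/840 = 0, so ∠TWU = 90°.

Therefore, the measure of angle ∠TWU = 90°.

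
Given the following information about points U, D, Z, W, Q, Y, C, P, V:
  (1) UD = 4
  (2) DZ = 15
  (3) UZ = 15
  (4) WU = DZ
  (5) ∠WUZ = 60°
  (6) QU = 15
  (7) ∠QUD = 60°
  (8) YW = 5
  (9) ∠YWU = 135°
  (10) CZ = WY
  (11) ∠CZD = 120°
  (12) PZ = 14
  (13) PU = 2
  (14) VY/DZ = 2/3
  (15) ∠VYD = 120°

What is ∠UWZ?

From the given relations: WU = DZ = 15.
Step 1: By the law of cosines on triangle WUZ: WZ² = 15² + 15² − 2·15·15·cos(60°) = 225, so WZ = 15.
Step 2: By the inverse law of cosines on triangle UWZ: cos(∠UWZ) = (15² + 15² − 15²) / (2·15·15) = 225/450 = 0.5, so ∠UWZ = 60°.

Therefore, the measure of angle ∠UWZ = 60°.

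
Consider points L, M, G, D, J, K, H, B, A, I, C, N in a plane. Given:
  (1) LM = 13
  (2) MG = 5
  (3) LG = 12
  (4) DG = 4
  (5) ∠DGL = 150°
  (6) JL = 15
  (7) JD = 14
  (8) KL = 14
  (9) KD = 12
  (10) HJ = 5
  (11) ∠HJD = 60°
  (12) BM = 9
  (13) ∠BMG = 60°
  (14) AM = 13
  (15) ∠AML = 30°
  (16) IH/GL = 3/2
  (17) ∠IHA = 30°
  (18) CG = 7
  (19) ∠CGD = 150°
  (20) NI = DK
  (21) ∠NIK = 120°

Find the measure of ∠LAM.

Step 1: By the law of cosines on triangle AML: AL² = 13² + 13² − 2·13·13·cos(30°) = 45.28, so AL ≈ 6.73.
Step 2: By the inverse law of cosines on triangle LAM: cos(∠LAM) = (6.73² + 13² − 13²) / (2·6.73·13) = 45.28/174.96 = 0.2588, so ∠LAM = 75°.

Therefore, the measure of angle ∠LAM = 75°.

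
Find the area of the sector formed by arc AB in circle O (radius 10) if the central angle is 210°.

Sector area = π(10²)(7/12) = 175*pi/3

175*pi/3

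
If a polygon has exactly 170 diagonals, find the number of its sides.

Using d = n(n - 3)/2, we solve 170 = n(n - 3)/2.
So n(n - 3) = 340.
Testing n = 20: 20 * 17 = 340 = 340. Correct.
The polygon has 20 sides.

20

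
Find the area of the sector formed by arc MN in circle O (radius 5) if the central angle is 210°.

The full circle has area πr² = π(5)² = 25*pi.
The sector covers 210° out of 360°, a fraction of 7/12.
Sector area = 25*pi × 7/12 = 175*pi/12.

175*pi/12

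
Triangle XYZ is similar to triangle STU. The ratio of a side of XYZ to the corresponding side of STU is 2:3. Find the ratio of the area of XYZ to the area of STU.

Area scales with the square of linear dimensions. If every length is multiplied by 2/3, then the area is multiplied by (2/3)^2 = 4/9.
The area ratio is 4:9.

4:9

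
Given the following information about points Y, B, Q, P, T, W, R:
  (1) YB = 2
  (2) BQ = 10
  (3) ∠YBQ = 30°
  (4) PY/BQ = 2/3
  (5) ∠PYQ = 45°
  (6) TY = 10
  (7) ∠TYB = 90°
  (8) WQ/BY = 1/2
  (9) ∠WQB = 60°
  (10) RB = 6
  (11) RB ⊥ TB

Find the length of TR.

Step 1: By the law of cosines on triangle BYT: BT² = 2² + 10² − 2·2·10·cos(90°) = 104, so BT = 2·√26.
Step 2: By the law of cosines on triangle TBR: TR² = (2·√26)² + 6² − 2·2·√26·6·cos(90°) = 140, so TR = 2·√35.

Therefore, the length of TR = 2·√35.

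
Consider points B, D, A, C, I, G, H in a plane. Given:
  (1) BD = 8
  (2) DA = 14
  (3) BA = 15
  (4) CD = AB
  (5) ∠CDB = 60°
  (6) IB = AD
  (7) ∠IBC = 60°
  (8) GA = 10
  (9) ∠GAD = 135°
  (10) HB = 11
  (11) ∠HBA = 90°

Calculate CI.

From the given relations: CD = AB = 15; IB = AD = 14.
Step 1: By the law of cosines on triangle BDC: BC² = 8² + 15² − 2·8·15·cos(60°) = 169, so BC = 13.
Step 2: By the law of cosines on triangle CBI: CI² = 13² + 14² − 2·13·14·cos(60°) = 183, so CI = √183.

Therefore, the length of CI = √183.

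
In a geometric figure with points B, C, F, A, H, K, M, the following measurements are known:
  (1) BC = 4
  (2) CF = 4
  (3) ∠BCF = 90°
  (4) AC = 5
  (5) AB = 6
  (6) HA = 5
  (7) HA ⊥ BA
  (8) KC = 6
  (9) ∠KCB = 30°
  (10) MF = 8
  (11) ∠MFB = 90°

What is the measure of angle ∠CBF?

Step 1: By the law of cosines on triangle BCF: BF² = 4² + 4² − 2·4·4·cos(90°) = 32, so BF = 4·√2.
Step 2: By the inverse law of cosines on triangle CBF: cos(∠CBF) = (4² + (4·√2)² − 4²) / (2·4·4·√2) = 32/45.25 = 0.7071, so ∠CBF = 45°.

Therefore, the measure of angle ∠CBF = 45°.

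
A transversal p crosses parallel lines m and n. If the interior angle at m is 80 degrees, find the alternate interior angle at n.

Alternate interior angles lie on opposite sides of the transversal, between the parallel lines.
By the alternate interior angle theorem, they are equal: 80 degrees.

80 degrees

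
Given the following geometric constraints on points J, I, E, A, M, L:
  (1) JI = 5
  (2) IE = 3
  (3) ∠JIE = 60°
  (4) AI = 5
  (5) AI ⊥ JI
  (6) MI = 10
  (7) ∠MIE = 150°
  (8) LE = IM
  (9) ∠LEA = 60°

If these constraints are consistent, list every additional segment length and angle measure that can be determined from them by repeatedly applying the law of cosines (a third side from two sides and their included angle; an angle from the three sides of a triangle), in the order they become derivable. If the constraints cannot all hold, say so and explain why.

The constraints are consistent. Derivable facts, in order:
After 1 step:
- EM ≈ 12.69
- JA = 5·√2
- JE = √19
After 2 steps:
- ∠AJI = 45°
- ∠EJI = 36.59°
- ∠EMI = 6.79°
- ∠IAJ = 45°
- ∠IEJ = 83.41°
- ∠IEM = 23.21°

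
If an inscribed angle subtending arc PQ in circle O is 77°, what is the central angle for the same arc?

The inscribed angle theorem states that a central angle is always twice any inscribed angle that subtends the same arc.
Since the inscribed angle is 77°, the central angle = 2 × 77° = 154°.

154°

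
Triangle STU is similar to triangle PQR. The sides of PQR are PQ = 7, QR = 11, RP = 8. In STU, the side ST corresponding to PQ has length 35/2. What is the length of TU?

Similar triangles have proportional sides. Setting up the proportion:
ST / PQ = TU / QR
35/2 / 7 = TU / 11
TU = 11 * 35/2 / 7 = 55/2.

55/2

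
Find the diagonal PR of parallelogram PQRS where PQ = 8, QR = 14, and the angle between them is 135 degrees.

Using the law of cosines:
d^2 = 8^2 + 14^2 - 2(8)(14)cos(135 degrees)
d^2 = 64 + 196 - 224*-sqrt(2)/2
d^2 = 112*sqrt(2) + 260
d = 2*sqrt(28*sqrt(2) + 65)

2*sqrt(28*sqrt(2) + 65)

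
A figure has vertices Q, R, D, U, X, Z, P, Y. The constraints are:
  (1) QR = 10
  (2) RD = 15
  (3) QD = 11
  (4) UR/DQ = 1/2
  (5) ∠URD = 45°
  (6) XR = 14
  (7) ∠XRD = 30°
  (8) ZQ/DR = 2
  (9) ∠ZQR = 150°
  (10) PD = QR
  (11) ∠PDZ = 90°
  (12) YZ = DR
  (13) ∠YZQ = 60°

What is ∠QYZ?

From the given relations: YZ = DR = 15; ZQ = 2·DR = 2·15 = 30.
Step 1: By the law of cosines on triangle YZQ: YQ² = 15² + 30² − 2·15·30·cos(60°) = 675, so YQ = 15·√3.
Step 2: By the inverse law of cosines on triangle QYZ: cos(∠QYZ) = ((15·√3)² + 15² − 30²) / (2·15·√3·15) = 0/779.42 = 0, so ∠QYZ = 90°.

Therefore, the measure of angle ∠QYZ = 90°.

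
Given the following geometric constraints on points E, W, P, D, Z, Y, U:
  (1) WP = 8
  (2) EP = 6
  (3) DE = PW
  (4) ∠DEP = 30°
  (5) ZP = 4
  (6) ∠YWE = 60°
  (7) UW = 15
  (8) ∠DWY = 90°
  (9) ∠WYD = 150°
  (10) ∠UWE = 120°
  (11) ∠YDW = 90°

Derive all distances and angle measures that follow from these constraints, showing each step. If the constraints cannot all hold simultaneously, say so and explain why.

These constraints are not satisfiable: (8), (9) and (11) are the three interior angles of triangle DWY, which must sum to 180°, but 90° + 150° + 90° = 330°. No planar figure meets all of them, so nothing further can be derived.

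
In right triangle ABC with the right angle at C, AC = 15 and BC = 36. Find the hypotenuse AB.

By the Pythagorean theorem: AB^2 = AC^2 + BC^2
AB^2 = 15^2 + 36^2 = 225 + 1296 = 1521
AB = sqrt(1521) = 39

39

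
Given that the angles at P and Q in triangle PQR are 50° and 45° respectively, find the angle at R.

Let angle R = x. Then 50 + 45 + x = 180.
x = 180 - 95 = 85 degrees.

85 degrees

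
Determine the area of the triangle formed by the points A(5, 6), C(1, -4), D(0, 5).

The Shoelace formula computes the area from vertex coordinates by summing cross products.
For vertices (5,6), (1,-4), (0,5):
Signed sum = 5*-4 - 1*6 + 1*5 - 0*-4 + 0*6 - 5*5
= -26 + 5 + -25 = -46
Area = (1/2)|-46| = 23.

23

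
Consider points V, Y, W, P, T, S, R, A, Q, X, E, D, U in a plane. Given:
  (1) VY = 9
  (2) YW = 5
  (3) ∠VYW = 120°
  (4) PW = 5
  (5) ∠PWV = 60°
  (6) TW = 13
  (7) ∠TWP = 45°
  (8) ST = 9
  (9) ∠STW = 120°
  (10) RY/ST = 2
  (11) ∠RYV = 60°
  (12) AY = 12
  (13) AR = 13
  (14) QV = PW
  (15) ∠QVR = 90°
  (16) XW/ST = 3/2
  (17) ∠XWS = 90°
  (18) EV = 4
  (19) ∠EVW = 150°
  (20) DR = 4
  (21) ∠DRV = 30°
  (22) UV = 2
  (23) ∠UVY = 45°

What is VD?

From the given relations: RY = 2·ST = 2·9 = 18.
Step 1: By the law of cosines on triangle VYR: VR² = 9² + 18² − 2·9·18·cos(60°) = 243, so VR = 9·√3.
Step 2: By the law of cosines on triangle VRD: VD² = (9·√3)² + 4² − 2·9·√3·4·cos(30°) = 151, so VD = √151.

Therefore, the length of VD = √151.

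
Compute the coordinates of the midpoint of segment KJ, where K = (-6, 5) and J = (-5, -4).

M = ((x₁ + x₂)/2, (y₁ + y₂)/2)
= ((-6 + -5)/2, (5 + -4)/2)
= (-11/2, 1/2) = (-11/2, 1/2)

(-11/2, 1/2)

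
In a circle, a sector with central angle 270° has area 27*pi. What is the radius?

r² = 360 × 27*pi / (π × 270) = 36, so r = 6.

6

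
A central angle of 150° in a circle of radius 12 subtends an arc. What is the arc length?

The full circumference is 2πr = 2π(12) = 24*pi.
The arc spans 150° out of 360°, which is a fraction of 5/12.
Arc length = 24*pi × 5/12 = 10*pi.

10*pi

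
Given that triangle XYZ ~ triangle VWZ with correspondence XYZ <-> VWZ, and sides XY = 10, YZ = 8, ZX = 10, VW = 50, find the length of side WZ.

Since the triangles are similar, the ratio of corresponding sides is constant.
Scale factor k = VW / XY = 50 / 10 = 5
WZ = k * YZ = 5 * 8 = 40

40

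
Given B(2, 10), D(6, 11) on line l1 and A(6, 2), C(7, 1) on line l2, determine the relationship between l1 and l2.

Slope of line 1: m1 = (11 - 10)/(6 - 2) = 1/4 = 1/4
Slope of line 2: m2 = (1 - 2)/(7 - 6) = -1/1 = -1
m1 != m2 and m1*m2 = -1/4 != -1. Neither.

Neither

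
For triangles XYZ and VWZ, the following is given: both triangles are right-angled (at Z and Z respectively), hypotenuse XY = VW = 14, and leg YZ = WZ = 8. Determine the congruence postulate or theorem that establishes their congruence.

The given information provides:
both triangles are right-angled (at Z and Z respectively), hypotenuse XY = VW = 14, and leg YZ = WZ = 8
This matches the HL congruence theorem.
The hypotenuse and one leg of two right triangles are equal (Hypotenuse-Leg).

HL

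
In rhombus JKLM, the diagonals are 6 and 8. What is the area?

The diagonals of a rhombus divide it into four right triangles.
Each triangle has legs 6/ 2 = 3 and 8/2 = 4, so each has area (1/2)*3*4 = 6.
Four such triangles give total area = (d1 * d2) / 2 = 24.

24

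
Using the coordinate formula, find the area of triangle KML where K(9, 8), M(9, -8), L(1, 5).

The Shoelace formula computes the area from vertex coordinates by summing cross products.
For vertices (9,8), (9,-8), (1,5):
Signed sum = 9*-8 - 9*8 + 9*5 - 1*-8 + 1*8 - 9*5
= -144 + 53 + -37 = -128
Area = (1/2)|-128| = 64.

64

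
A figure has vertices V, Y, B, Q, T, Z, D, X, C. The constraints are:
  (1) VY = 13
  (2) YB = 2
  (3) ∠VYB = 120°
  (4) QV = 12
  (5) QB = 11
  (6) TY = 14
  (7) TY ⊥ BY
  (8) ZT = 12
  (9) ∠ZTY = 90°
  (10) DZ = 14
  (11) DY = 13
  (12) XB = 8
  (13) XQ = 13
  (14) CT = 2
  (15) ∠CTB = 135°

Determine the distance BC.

Step 1: By the law of cosines on triangle BYT: BT² = 2² + 14² − 2·2·14·cos(90°) = 200, so BT = 10·√2.
Step 2: By the law of cosines on triangle BTC: BC² = (10·√2)² + 2² − 2·10·√2·2·cos(135°) = 244, so BC = 2·√61.

Therefore, the length of BC = 2·√61.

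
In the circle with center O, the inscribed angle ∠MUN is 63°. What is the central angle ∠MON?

Central angle = 2 × 63° = 126° (inscribed angle theorem).

126°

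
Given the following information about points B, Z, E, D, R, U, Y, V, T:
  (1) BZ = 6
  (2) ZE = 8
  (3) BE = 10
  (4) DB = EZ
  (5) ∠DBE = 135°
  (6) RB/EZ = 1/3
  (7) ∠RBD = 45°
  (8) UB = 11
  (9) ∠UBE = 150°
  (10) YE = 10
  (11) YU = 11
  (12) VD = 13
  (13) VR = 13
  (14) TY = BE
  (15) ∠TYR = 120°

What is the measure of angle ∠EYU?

Step 1: By the law of cosines on triangle EBU: EU² = 10² + 11² − 2·10·11·cos(150°) = 411.53, so EU ≈ 20.29.
Step 2: By the inverse law of cosines on triangle EYU: cos(∠EYU) = (10² + 11² − 20.29²) / (2·10·11) = -190.53/220 = -0.866, so ∠EYU = 150°.

Therefore, the measure of angle ∠EYU = 150°.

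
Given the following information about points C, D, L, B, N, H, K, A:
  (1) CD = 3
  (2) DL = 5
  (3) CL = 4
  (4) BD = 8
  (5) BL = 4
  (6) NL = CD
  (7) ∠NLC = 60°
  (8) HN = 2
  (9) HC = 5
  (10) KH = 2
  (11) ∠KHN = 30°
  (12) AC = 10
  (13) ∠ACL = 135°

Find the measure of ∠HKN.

Step 1: By the law of cosines on triangle KHN: KN² = 2² + 2² − 2·2·2·cos(30°) = 1.07, so KN ≈ 1.04.
Step 2: By the inverse law of cosines on triangle HKN: cos(∠HKN) = (2² + 1.04² − 2²) / (2·2·1.04) = 1.07/4.14 = 0.2588, so ∠HKN = 75°.

Therefore, the measure of angle ∠HKN = 75°.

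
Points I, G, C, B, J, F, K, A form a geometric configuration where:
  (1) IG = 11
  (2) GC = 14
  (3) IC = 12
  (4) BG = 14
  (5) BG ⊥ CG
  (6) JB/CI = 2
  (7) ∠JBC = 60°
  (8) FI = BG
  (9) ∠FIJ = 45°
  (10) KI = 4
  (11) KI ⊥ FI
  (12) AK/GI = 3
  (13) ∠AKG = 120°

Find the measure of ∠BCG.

Step 1: By the law of cosines on triangle CGB: CB² = 14² + 14² − 2·14·14·cos(90°) = 392, so CB = 14·√2.
Step 2: By the inverse law of cosines on triangle BCG: cos(∠BCG) = ((14·√2)² + 14² − 14²) / (2·14·√2·14) = 392/554.37 = 0.7071, so ∠BCG = 45°.

Therefore, the measure of angle ∠BCG = 45°.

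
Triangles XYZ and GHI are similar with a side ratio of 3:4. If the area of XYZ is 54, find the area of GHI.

The ratio of areas of similar triangles = (side ratio)^2.
Side ratio = 3:4, so area ratio = 9:16.
Area of GHI / Area of XYZ = 16/9
Area of GHI = 54 * 16/9 = 96

96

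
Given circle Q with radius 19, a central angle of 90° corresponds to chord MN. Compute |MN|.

Chord = 2(19) sin(45°) = 19*sqrt(2)

19*sqrt(2)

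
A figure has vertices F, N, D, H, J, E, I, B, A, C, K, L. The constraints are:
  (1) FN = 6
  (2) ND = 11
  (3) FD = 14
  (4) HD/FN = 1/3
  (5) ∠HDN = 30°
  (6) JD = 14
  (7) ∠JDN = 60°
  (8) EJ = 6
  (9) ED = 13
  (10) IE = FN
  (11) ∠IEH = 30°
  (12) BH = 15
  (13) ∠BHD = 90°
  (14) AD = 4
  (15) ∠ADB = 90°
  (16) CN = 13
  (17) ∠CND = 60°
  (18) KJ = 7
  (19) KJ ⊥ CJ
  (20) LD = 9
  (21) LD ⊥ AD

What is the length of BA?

From the given relations: HD = 1/3·FN = 1/3·6 = 2.
Step 1: By the law of cosines on triangle BHD: BD² = 15² + 2² − 2·15·2·cos(90°) = 229, so BD ≈ 15.13.
Step 2: By the law of cosines on triangle BDA: BA² = 15.13² + 4² − 2·15.13·4·cos(90°) = 245, so BA = 7·√5.

Therefore, the length of BA = 7·√5.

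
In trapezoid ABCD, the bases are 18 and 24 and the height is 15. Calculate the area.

A trapezoid's area equals the midsegment times the height.
The midsegment is (18 + 24) / 2 = 21.
Area = 21 * 15 = 315.

315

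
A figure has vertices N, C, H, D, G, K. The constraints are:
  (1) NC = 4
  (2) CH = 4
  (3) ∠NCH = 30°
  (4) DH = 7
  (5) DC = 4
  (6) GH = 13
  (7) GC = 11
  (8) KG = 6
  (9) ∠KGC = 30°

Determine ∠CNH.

Step 1: By the law of cosines on triangle NCH: NH² = 4² + 4² − 2·4·4·cos(30°) = 4.29, so NH ≈ 2.07.
Step 2: By the inverse law of cosines on triangle CNH: cos(∠CNH) = (4² + 2.07² − 4²) / (2·4·2.07) = 4.29/16.56 = 0.2588, so ∠CNH = 75°.

Therefore, the measure of angle ∠CNH = 75°.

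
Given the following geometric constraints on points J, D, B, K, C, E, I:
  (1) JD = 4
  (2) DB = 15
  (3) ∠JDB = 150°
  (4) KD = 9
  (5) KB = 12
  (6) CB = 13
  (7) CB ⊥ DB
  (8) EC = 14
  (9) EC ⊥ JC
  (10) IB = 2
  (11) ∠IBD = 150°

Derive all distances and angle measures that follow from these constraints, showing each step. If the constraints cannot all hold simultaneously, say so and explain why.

The constraints are consistent.

Step 1: From JD = 4, DB = 15, and ∠JDB = 150°, by the law of cosines:
  JB² = JD² + DB² - 2·JD·DB·cos(150°) = 16 + 225 + 103.9 = 344.9
  JB ≈ 18.57

Step 2: From DB = 15, BC = 13, and ∠DBC = 90°, by the law of cosines:
  DC² = DB² + BC² - 2·DB·BC·cos(90°) = 225 + 169 - 0 = 394
  DC ≈ 19.85

Step 3: From DB = 15, BI = 2, and ∠DBI = 150°, by the law of cosines:
  DI² = DB² + BI² - 2·DB·BI·cos(150°) = 225 + 4 + 51.96 = 281
  DI ≈ 16.76

Step 4: From DB = 15, DK = 9, BK = 12, by the inverse law of cosines:
  cos(∠BDK) = (DB² + DK² - BK²) / (2·DB·DK)
  ∠BDK = 53.13°

Step 5: From BD = 15, BK = 12, DK = 9, by the inverse law of cosines:
  cos(∠DBK) = (BD² + BK² - DK²) / (2·BD·BK)
  ∠DBK = 36.87°

Step 6: From KB = 12, KD = 9, BD = 15, by the inverse law of cosines:
  cos(∠BKD) = (KB² + KD² - BD²) / (2·KB·KD)
  ∠BKD = 90°

Step 7: From JB = 18.57, JD = 4, BD = 15, by the inverse law of cosines:
  cos(∠BJD) = (JB² + JD² - BD²) / (2·JB·JD)
  ∠BJD = 23.82°

Step 8: From DB = 15, DC = 19.85, BC = 13, by the inverse law of cosines:
  cos(∠BDC) = (DB² + DC² - BC²) / (2·DB·DC)
  ∠BDC = 40.91°

Step 9: From DB = 15, DI = 16.76, BI = 2, by the inverse law of cosines:
  cos(∠BDI) = (DB² + DI² - BI²) / (2·DB·DI)
  ∠BDI = 3.42°

Step 10: From BD = 15, BJ = 18.57, DJ = 4, by the inverse law of cosines:
  cos(∠DBJ) = (BD² + BJ² - DJ²) / (2·BD·BJ)
  ∠DBJ = 6.18°

Step 11: From CB = 13, CD = 19.85, BD = 15, by the inverse law of cosines:
  cos(∠BCD) = (CB² + CD² - BD²) / (2·CB·CD)
  ∠BCD = 49.09°

Step 12: From IB = 2, ID = 16.76, BD = 15, by the inverse law of cosines:
  cos(∠BID) = (IB² + ID² - BD²) / (2·IB·ID)
  ∠BID = 26.58°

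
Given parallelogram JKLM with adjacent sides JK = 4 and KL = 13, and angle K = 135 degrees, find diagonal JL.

Using the law of cosines:
d^2 = 4^2 + 13^2 - 2(4)(13)cos(135 degrees)
d^2 = 16 + 169 - 104*-sqrt(2)/2
d^2 = 52*sqrt(2) + 185
d = sqrt(52*sqrt(2) + 185)

sqrt(52*sqrt(2) + 185)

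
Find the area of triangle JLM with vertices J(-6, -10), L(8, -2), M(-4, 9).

Using the Shoelace formula for a triangle:
Area = (1/2)|x0(y1 - y2) + x1(y2 - y0) + x2(y0 - y1)|
Area = (1/2)|-6(-2 - 9) + 8(9 - -10) + -4(-10 - -2)|
Area = (1/2)|66 + 152 + 32|
Area = (1/2)|250|
Area = (1/2)(250)
Area = 125

125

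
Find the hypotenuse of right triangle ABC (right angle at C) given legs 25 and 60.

In a right triangle, the square of the hypotenuse equals the sum of the squares of the two legs.
The legs are 25 and 60, so the hypotenuse = sqrt(625 + 3600) = sqrt(4225) = 65.

65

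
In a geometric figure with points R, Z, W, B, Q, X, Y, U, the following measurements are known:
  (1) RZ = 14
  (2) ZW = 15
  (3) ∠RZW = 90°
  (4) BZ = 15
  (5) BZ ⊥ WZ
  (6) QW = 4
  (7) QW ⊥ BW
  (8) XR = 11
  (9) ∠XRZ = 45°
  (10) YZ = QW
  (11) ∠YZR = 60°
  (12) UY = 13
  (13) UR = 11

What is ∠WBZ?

Step 1: By the law of cosines on triangle BZW: BW² = 15² + 15² − 2·15·15·cos(90°) = 450, so BW = 15·√2.
Step 2: By the inverse law of cosines on triangle WBZ: cos(∠WBZ) = ((15·√2)² + 15² − 15²) / (2·15·√2·15) = 450/636.4 = 0.7071, so ∠WBZ = 45°.

Therefore, the measure of angle ∠WBZ = 45°.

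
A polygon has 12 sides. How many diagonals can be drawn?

The number of diagonals in an n-gon is n(n - 3)/2.
For n = 12: 12(12 - 3)/2 = 12 × 9 / 2 = 54.

54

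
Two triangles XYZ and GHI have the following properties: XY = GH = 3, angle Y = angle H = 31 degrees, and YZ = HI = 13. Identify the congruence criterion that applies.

The given information provides:
XY = GH = 3, angle Y = angle H = 31 degrees, and YZ = HI = 13
This matches the SAS congruence theorem.
Two pairs of corresponding sides and the included angle are equal (Side-Angle-Side).

SAS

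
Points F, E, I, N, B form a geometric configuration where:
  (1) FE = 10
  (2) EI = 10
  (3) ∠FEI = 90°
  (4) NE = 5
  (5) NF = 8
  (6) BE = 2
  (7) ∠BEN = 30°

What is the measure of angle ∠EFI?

Step 1: By the law of cosines on triangle FEI: FI² = 10² + 10² − 2·10·10·cos(90°) = 200, so FI = 10·√2.
Step 2: By the inverse law of cosines on triangle EFI: cos(∠EFI) = (10² + (10·√2)² − 10²) / (2·10·10·√2) = 200/282.84 = 0.7071, so ∠EFI = 45°.

Therefore, the measure of angle ∠EFI = 45°.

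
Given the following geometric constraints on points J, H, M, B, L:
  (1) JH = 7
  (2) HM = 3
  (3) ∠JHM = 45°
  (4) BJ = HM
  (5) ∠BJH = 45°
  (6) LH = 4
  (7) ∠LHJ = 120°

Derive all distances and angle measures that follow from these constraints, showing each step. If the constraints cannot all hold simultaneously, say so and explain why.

The constraints are consistent.

From the given relations:
  BJ = HM = 3

Step 1: From JH = 7, HM = 3, and ∠JHM = 45°, by the law of cosines:
  JM² = JH² + HM² - 2·JH·HM·cos(45°) = 49 + 9 - 29.7 = 28.3
  JM ≈ 5.32

Step 2: From JH = 7, HL = 4, and ∠JHL = 120°, by the law of cosines:
  JL² = JH² + HL² - 2·JH·HL·cos(120°) = 49 + 16 + 28 = 93
  JL = √93

Step 3: From HJ = 7, JB = 3, and ∠HJB = 45°, by the law of cosines:
  HB² = HJ² + JB² - 2·HJ·JB·cos(45°) = 49 + 9 - 29.7 = 28.3
  HB ≈ 5.32

Step 4: From JH = 7, JL = √93, HL = 4, by the inverse law of cosines:
  cos(∠HJL) = (JH² + JL² - HL²) / (2·JH·JL)
  ∠HJL = 21.05°

Step 5: From JH = 7, JM = 5.32, HM = 3, by the inverse law of cosines:
  cos(∠HJM) = (JH² + JM² - HM²) / (2·JH·JM)
  ∠HJM = 23.5°

Step 6: From HB = 5.32, HJ = 7, BJ = 3, by the inverse law of cosines:
  cos(∠BHJ) = (HB² + HJ² - BJ²) / (2·HB·HJ)
  ∠BHJ = 23.5°

Step 7: From MH = 3, MJ = 5.32, HJ = 7, by the inverse law of cosines:
  cos(∠HMJ) = (MH² + MJ² - HJ²) / (2·MH·MJ)
  ∠HMJ = 111.5°

Step 8: From BH = 5.32, BJ = 3, HJ = 7, by the inverse law of cosines:
  cos(∠HBJ) = (BH² + BJ² - HJ²) / (2·BH·BJ)
  ∠HBJ = 111.5°

Step 9: From LH = 4, LJ = √93, HJ = 7, by the inverse law of cosines:
  cos(∠HLJ) = (LH² + LJ² - HJ²) / (2·LH·LJ)
  ∠HLJ = 38.95°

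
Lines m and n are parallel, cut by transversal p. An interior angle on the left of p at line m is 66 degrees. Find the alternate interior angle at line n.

Alternate interior angles lie on opposite sides of the transversal, between the parallel lines.
By the alternate interior angle theorem, they are equal: 66 degrees.

66 degrees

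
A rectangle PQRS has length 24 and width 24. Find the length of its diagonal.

d = sqrt(24^2 + 24^2) = sqrt(1152) = 24*sqrt(2)

24*sqrt(2)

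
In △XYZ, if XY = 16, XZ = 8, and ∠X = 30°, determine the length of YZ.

By the law of cosines: YZ^2 = XY^2 + XZ^2 - 2*XY*XZ*cos(X)
YZ^2 = 16^2 + 8^2 - 2*16*8*cos(30°)
YZ^2 = 256 + 64 - 256*(sqrt(3)/2)
YZ^2 = 320 - 128*sqrt(3)
YZ = 8*sqrt(5 - 2*sqrt(3))

8*sqrt(5 - 2*sqrt(3))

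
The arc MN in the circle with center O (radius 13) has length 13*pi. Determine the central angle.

The full circumference is 2πr = 26*pi.
The arc is 13*pi / 26*pi = 1/2 of the full circle.
So the central angle = 1/2 × 360° = 180°.

180°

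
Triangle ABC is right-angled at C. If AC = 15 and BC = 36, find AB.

AB = sqrt(15^2 + 36^2) = sqrt(1521) = 39

39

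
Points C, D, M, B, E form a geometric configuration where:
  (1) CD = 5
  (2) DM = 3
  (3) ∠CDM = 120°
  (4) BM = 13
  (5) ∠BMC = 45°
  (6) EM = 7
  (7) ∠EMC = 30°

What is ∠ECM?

Step 1: By the law of cosines on triangle CDM: CM² = 5² + 3² − 2·5·3·cos(120°) = 49, so CM = 7.
Step 2: By the law of cosines on triangle CME: CE² = 7² + 7² − 2·7·7·cos(30°) = 13.13, so CE ≈ 3.62.
Step 3: By the inverse law of cosines on triangle ECM: cos(∠ECM) = (3.62² + 7² − 7²) / (2·3.62·7) = 13.13/50.73 = 0.2588, so ∠ECM = 75°.

Therefore, the measure of angle ∠ECM = 75°.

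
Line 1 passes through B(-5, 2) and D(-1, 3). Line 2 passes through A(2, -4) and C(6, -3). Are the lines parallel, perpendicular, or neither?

Slope of line 1: m1 = (3 - 2)/(-1 - -5) = 1/4 = 1/4
Slope of line 2: m2 = (-3 - -4)/(6 - 2) = 1/4 = 1/4
m1 = m2, so the lines are parallel.

Parallel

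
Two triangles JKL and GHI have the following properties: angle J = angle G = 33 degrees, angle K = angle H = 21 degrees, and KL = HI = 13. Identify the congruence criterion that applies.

The given information provides:
angle J = angle G = 33 degrees, angle K = angle H = 21 degrees, and KL = HI = 13
This matches the AAS congruence theorem.
Two pairs of corresponding angles and a non-included side are equal (Angle-Angle-Side).

AAS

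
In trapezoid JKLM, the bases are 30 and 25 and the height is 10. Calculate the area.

A trapezoid's area equals the midsegment times the height.
The midsegment is (30 + 25) / 2 = 55/2.
Area = 55/2 * 10 = 275.

275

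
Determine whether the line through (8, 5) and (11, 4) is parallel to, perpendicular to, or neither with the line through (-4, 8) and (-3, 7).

Slope of line 1: m1 = (4 - 5)/(11 - 8) = -1/3 = -1/3
Slope of line 2: m2 = (7 - 8)/(-3 - -4) = -1/1 = -1
m1 != m2 and m1*m2 = 1/3 != -1. Neither.

Neither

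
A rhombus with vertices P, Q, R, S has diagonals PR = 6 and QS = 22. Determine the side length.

The diagonals of a rhombus bisect each other at right angles.
Half-diagonals: 6/2 = 3 and 22/2 = 11
side = sqrt(3^2 + 11^2)
side = sqrt(9 + 121)
side = sqrt(130)

sqrt(130)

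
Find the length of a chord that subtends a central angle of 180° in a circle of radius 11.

Chord = 2(11) sin(90°) = 22

22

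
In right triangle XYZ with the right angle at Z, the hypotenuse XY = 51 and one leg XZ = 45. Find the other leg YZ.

Rearranging the Pythagorean theorem to solve for the unknown leg:
leg^2 = hypotenuse^2 - known_leg^2 = 2601 - 2025 = 576
leg = sqrt(576) = 24.

24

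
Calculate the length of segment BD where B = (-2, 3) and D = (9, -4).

d = sqrt((11)^2 + (-7)^2) = sqrt(170)

sqrt(170)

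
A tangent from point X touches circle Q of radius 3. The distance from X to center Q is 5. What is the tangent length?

Let T be the point of tangency. Then QT ⊥ XT (radius ⊥ tangent).
In right triangle QTX: QX² = QT² + XT²
5² = 3² + XT²
XT² = 16, XT = 4

4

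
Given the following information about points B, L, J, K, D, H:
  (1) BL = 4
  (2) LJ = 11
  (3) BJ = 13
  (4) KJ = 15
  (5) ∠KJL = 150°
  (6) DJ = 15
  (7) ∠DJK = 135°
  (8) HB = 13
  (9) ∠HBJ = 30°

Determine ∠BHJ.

Step 1: By the law of cosines on triangle HBJ: HJ² = 13² + 13² − 2·13·13·cos(30°) = 45.28, so HJ ≈ 6.73.
Step 2: By the inverse law of cosines on triangle BHJ: cos(∠BHJ) = (13² + 6.73² − 13²) / (2·13·6.73) = 45.28/174.96 = 0.2588, so ∠BHJ = 75°.

Therefore, the measure of angle ∠BHJ = 75°.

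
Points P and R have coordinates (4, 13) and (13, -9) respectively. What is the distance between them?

The horizontal distance is |13 - 4| = 9 and the vertical distance is |-9 - 13| = 22.
By the Pythagorean theorem, d = sqrt(9^2 + 22^2) = sqrt(565).

sqrt(565)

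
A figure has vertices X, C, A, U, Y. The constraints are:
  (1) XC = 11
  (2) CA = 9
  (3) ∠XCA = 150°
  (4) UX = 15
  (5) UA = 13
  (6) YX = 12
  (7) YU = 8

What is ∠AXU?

Step 1: By the law of cosines on triangle XCA: XA² = 11² + 9² − 2·11·9·cos(150°) = 373.47, so XA ≈ 19.33.
Step 2: By the inverse law of cosines on triangle AXU: cos(∠AXU) = (19.33² + 15² − 13²) / (2·19.33·15) = 429.47/579.76 = 0.7408, so ∠AXU = 42.2°.

Therefore, the measure of angle ∠AXU = 42.2°.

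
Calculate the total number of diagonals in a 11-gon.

Total line segments between 11 vertices = C(11,2) = 55.
Subtract the 11 sides: 55 - 11 = 44 diagonals.

44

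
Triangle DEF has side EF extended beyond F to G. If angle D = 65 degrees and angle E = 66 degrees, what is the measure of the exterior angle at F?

The interior angle at F is 180 - 65 - 66 = 49 degrees.
The exterior angle and interior angle at F are supplementary:
Exterior angle = 180 - 49 = 131 degrees.

131 degrees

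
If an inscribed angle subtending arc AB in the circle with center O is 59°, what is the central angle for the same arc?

By the inscribed angle theorem, the central angle is twice the inscribed angle.
Central angle = 2 × 59° = 118°

118°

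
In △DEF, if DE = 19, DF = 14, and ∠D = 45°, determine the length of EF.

When two sides and the included angle are known, the law of cosines gives the third side.
c^2 = a^2 + b^2 - 2ab cos(C) generalizes the Pythagorean theorem to non-right triangles.
Here: EF^2 = 361 + 196 - 532*(sqrt(2)/2) = 557 - 266*sqrt(2)
EF = sqrt(557 - 266*sqrt(2))

sqrt(557 - 266*sqrt(2))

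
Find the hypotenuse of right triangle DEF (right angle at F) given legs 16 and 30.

By the Pythagorean theorem: DE^2 = DF^2 + EF^2
DE^2 = 16^2 + 30^2 = 256 + 900 = 1156
DE = sqrt(1156) = 34

34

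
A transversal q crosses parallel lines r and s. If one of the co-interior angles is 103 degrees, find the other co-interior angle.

Co-interior (same-side interior) angles are between the parallel lines on the same side of the transversal.
Unlike corresponding or alternate interior angles, they are supplementary rather than equal.
So the angle = 180 - 103 = 77 degrees.

77 degrees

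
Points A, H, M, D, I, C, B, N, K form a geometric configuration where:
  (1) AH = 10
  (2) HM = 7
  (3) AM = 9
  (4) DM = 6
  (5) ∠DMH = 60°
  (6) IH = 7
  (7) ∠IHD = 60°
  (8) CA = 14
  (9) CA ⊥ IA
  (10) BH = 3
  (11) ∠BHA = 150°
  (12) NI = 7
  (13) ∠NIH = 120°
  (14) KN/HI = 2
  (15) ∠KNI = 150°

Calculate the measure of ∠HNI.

Step 1: By the law of cosines on triangle NIH: NH² = 7² + 7² − 2·7·7·cos(120°) = 147, so NH = 7·√3.
Step 2: By the inverse law of cosines on triangle HNI: cos(∠HNI) = ((7·√3)² + 7² − 7²) / (2·7·√3·7) = 147/169.74 = 0.866, so ∠HNI = 30°.

Therefore, the measure of angle ∠HNI = 30°.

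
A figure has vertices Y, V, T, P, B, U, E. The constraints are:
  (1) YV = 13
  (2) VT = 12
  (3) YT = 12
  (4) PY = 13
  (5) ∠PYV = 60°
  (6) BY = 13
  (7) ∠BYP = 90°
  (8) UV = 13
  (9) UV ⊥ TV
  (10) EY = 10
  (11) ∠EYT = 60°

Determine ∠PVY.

Step 1: By the law of cosines on triangle VYP: VP² = 13² + 13² − 2·13·13·cos(60°) = 169, so VP = 13.
Step 2: By the inverse law of cosines on triangle PVY: cos(∠PVY) = (13² + 13² − 13²) / (2·13·13) = 169/338 = 0.5, so ∠PVY = 60°.

Therefore, the measure of angle ∠PVY = 60°.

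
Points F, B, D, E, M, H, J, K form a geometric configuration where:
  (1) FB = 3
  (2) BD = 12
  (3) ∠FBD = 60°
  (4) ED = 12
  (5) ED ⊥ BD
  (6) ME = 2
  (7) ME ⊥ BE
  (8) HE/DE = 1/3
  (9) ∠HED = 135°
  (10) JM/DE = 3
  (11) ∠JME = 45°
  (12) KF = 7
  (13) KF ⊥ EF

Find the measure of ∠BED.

Step 1: By the law of cosines on triangle EDB: EB² = 12² + 12² − 2·12·12·cos(90°) = 288, so EB = 12·√2.
Step 2: By the inverse law of cosines on triangle BED: cos(∠BED) = ((12·√2)² + 12² − 12²) / (2·12·√2·12) = 288/407.29 = 0.7071, so ∠BED = 45°.

Therefore, the measure of angle ∠BED = 45°.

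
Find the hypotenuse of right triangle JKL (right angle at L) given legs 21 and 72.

By the Pythagorean theorem: JK^2 = JL^2 + KL^2
JK^2 = 21^2 + 72^2 = 441 + 5184 = 5625
JK = sqrt(5625) = 75

75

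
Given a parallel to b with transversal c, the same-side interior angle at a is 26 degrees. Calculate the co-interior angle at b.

Co-interior (same-side interior) angles are between the parallel lines on the same side of the transversal.
Unlike corresponding or alternate interior angles, they are supplementary rather than equal.
So the angle = 180 - 26 = 154 degrees.

154 degrees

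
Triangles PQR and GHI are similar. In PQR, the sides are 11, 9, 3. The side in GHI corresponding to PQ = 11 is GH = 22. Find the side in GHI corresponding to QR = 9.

Similar triangles have proportional sides. Setting up the proportion:
GH / PQ = HI / QR
22 / 11 = HI / 9
HI = 9 * 22 / 11 = 18.

18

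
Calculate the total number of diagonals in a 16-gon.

The number of diagonals in an n-gon is n(n - 3)/2.
For n = 16: 16(16 - 3)/2 = 16 × 13 / 2 = 104.

104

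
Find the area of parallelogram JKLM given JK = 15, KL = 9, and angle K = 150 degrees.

Area = 15 * 9 * sin(150°) = 135 * 1/2 = 135/2

135/2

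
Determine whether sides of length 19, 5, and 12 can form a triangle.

Check the triangle inequality: 5 + 12 = 17 ≤ 19.
Since the sum of two sides does not exceed the third, no triangle can be formed.

No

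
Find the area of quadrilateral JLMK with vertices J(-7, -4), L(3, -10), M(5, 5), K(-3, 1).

Shoelace: sum of cross terms = 186, Area = (1/2)|186| = 93

93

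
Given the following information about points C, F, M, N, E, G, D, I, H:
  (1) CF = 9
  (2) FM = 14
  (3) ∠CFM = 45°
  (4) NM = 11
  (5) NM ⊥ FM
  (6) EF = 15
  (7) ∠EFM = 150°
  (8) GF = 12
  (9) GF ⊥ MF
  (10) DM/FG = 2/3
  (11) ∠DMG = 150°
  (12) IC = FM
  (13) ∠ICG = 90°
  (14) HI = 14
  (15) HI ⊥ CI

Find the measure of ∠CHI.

From the given relations: IC = FM = 14.
Step 1: By the law of cosines on triangle HIC: HC² = 14² + 14² − 2·14·14·cos(90°) = 392, so HC = 14·√2.
Step 2: By the inverse law of cosines on triangle CHI: cos(∠CHI) = ((14·√2)² + 14² − 14²) / (2·14·√2·14) = 392/554.37 = 0.7071, so ∠CHI = 45°.

Therefore, the measure of angle ∠CHI = 45°.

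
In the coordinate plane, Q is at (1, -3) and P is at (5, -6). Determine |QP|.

d = sqrt((4)^2 + (-3)^2) = sqrt(25) = 5

5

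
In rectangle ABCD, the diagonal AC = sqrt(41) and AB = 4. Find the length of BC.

b = sqrt(d^2 - a^2) = sqrt(41 - 16) = sqrt(25) = 5

5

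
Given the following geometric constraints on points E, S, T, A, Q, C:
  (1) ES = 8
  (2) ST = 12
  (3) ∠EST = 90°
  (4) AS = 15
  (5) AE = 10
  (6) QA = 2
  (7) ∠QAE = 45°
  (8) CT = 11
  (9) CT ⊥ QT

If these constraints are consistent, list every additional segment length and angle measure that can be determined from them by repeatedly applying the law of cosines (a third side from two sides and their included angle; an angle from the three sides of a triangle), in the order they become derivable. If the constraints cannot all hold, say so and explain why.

The constraints are consistent. Derivable facts, in order:
After 1 step:
- EQ ≈ 8.7
- ET = 4·√13
- ∠AES = 112.41°
- ∠ASE = 38.05°
- ∠EAS = 29.54°
After 2 steps:
- ∠AEQ = 9.35°
- ∠AQE = 125.65°
- ∠ETS = 33.69°
- ∠SET = 56.31°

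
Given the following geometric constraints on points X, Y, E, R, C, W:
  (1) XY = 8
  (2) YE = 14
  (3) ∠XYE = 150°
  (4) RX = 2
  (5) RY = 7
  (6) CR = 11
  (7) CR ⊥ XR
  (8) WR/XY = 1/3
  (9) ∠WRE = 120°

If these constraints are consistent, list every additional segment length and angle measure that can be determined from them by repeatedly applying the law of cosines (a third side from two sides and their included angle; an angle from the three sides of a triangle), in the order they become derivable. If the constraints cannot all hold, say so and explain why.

The constraints are consistent. Derivable facts, in order:
After 1 step:
- XC = 5·√5
- XE ≈ 21.31
- ∠RXY = 53.58°
- ∠RYX = 13.29°
- ∠XRY = 113.13°
After 2 steps:
- ∠CXR = 79.7°
- ∠EXY = 19.18°
- ∠RCX = 10.3°
- ∠XEY = 10.82°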